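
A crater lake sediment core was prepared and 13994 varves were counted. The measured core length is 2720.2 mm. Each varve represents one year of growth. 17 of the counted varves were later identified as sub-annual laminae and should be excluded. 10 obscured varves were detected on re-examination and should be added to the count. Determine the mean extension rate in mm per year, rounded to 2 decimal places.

Correcting the raw count gives 13994 − 17 + 10 = 13987 true varves.
Mean rate = 2720.2 mm / 13987 years ≈ 0.19 mm per year.

0.19 mm per year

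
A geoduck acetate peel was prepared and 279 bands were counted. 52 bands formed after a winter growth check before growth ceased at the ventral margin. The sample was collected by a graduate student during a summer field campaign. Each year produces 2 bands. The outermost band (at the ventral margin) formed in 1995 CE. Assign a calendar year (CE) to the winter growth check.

1969 CE

There are 52 bands younger than the winter growth check.
52 bands at 2 per year is 52 / 2 = 26 years.
The band at the ventral margin is 1995 CE, so the winter growth check dates to 1995 − 26 = 1969 CE.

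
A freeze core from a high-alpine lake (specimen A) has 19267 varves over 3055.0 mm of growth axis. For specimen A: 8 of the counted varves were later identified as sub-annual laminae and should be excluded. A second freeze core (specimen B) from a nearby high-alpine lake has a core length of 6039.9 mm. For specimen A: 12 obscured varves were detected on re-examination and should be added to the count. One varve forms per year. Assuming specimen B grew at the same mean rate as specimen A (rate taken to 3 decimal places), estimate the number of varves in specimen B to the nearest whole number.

37987 varves

Specimen A: after corrections the count is 19267 − 8 + 12 = 19271 varves.
A: 3055.0 mm over 19271 years gives 3055.0 / 19271 ≈ 0.159 mm/year.
B spans 6039.9 / 0.159 = 37986.79 years ≈ 37987 varves.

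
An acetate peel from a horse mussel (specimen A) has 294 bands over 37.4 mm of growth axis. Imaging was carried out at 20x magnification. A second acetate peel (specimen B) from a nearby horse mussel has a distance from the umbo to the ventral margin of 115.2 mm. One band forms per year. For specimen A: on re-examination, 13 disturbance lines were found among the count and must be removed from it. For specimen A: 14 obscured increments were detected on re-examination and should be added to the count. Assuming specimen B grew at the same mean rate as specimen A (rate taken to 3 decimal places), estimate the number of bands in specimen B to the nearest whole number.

907 bands

Specimen A: true band count = 294 − 13 + 14 = 295.
A: Extension rate ≈ 37.4 / 295 = 0.127 mm per year.
B spans 115.2 / 0.127 = 907.09 years ≈ 907 bands.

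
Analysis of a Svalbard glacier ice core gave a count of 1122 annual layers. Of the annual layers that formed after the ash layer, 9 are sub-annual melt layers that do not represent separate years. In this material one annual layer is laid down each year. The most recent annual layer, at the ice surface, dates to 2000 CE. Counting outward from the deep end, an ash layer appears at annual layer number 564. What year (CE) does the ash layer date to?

1451 CE

Between annual layer 564 and the ice surface there are 1122 − 564 = 558 annual layers.
Removing the 9 false annual layers leaves 558 − 9 = 549 true annual layers beyond the ash layer.
2000 − 549 = 1451 CE.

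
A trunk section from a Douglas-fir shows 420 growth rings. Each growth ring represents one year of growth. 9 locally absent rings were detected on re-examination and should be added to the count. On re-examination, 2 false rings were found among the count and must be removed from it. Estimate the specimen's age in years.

427 years

True growth ring count = 420 − 2 + 9 = 427.
With a one-to-one growth ring periodicity this is 427 years.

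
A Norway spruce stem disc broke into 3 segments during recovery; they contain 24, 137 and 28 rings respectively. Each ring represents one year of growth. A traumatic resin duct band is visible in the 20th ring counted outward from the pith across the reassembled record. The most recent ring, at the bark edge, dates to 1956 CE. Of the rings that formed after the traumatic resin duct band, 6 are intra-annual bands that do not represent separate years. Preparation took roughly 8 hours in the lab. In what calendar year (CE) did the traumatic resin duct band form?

Total rings = 24 + 137 + 28 = 189.
The traumatic resin duct band sits at ring 20 from the pith, so 189 − 20 = 169 rings formed after it.
Excluding 6 false rings: 169 − 6 = 163.
Counting back 163 years from 1956 CE places the traumatic resin duct band in 1956 − 163 = 1793 CE.

1793 CE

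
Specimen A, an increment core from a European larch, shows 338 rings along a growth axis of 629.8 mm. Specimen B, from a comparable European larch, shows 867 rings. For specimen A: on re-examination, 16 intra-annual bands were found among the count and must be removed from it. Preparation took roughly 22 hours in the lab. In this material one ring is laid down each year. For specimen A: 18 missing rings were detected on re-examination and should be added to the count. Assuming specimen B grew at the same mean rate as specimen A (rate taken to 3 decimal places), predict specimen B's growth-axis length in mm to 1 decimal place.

1605.7 mm

Specimen A: true ring count = 338 − 16 + 18 = 340.
A: Mean rate = 629.8 mm / 340 years ≈ 1.852 mm per year.
For B, 1.852 mm/year × 867 years = 1605.7 mm.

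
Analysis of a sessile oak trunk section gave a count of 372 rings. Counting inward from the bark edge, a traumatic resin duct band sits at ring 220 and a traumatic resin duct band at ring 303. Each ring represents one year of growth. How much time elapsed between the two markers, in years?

83 yr

The two markers are separated by 303 − 220 = 83 rings.
One ring per year makes the interval 83 years.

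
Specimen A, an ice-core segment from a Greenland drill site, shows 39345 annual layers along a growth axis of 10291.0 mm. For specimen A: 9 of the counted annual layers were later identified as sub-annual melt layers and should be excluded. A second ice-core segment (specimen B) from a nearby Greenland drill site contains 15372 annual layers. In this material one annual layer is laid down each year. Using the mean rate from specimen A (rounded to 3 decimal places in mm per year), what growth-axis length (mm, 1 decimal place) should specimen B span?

Specimen A: true annual layer count = 39345 − 9 = 39336.
A: Extension rate ≈ 10291.0 / 39336 = 0.262 mm/yr.
B's length ≈ 0.262 × 15372 = 4027.5 mm.

4027.5 mm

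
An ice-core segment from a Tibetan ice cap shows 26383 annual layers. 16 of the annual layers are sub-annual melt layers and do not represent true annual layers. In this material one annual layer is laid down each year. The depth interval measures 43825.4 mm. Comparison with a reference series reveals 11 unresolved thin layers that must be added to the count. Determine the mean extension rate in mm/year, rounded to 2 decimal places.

After corrections the count is 26383 − 16 + 11 = 26378 annual layers.
Extension rate ≈ 43825.4 / 26378 = 1.66 mm/year.

1.66 mm/year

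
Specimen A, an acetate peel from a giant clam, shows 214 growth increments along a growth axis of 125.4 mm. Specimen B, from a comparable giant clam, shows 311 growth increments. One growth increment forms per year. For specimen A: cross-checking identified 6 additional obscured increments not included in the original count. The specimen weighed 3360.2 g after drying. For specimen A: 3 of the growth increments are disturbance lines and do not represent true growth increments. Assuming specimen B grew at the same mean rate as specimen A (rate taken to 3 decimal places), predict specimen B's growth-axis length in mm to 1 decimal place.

179.8 mm

Specimen A: true growth increment count = 214 − 3 + 6 = 217.
A: 125.4 mm over 217 years gives 125.4 / 217 ≈ 0.578 mm/yr.
Length of B = 0.578 × 311 = 179.8 mm.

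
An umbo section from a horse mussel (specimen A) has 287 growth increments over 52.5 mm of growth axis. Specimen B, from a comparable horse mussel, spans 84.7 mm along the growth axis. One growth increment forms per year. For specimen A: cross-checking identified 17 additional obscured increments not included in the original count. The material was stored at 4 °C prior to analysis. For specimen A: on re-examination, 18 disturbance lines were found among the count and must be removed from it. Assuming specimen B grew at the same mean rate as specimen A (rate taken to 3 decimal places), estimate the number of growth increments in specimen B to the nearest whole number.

Specimen A: after corrections the count is 287 − 18 + 17 = 286 growth increments.
A: 52.5 mm over 286 years gives 52.5 / 286 ≈ 0.184 mm per year.
For B, 84.7 / 0.184 = 460.33 years ≈ 460 growth increments.

460 growth increments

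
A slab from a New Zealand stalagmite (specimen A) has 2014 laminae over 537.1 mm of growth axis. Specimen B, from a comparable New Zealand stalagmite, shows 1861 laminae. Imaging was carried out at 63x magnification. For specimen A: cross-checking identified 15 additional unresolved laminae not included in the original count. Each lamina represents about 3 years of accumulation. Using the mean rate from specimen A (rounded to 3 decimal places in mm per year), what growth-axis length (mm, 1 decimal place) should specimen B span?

Specimen A: correcting the raw count gives 2014 + 15 = 2029 true laminae.
Specimen A: at 3 years per lamina, 2029 × 3 = 6087 years.
A: Extension rate ≈ 537.1 / 6087 = 0.088 mm/yr.
Specimen B: at 3 years per lamina, 1861 × 3 = 5583 years. Length of B = 0.088 × 5583 = 491.3 mm.

491.3 mm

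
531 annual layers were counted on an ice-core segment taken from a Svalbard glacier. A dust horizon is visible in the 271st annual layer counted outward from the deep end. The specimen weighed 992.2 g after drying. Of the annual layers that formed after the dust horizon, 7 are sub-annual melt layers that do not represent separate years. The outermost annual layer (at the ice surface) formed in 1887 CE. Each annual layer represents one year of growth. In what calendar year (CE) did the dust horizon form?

531 − 271 = 260 annual layers lie beyond the dust horizon toward the ice surface.
Removing the 7 false annual layers leaves 260 − 7 = 253 true annual layers beyond the dust horizon.
1887 − 253 = 1634 CE.

1634 CE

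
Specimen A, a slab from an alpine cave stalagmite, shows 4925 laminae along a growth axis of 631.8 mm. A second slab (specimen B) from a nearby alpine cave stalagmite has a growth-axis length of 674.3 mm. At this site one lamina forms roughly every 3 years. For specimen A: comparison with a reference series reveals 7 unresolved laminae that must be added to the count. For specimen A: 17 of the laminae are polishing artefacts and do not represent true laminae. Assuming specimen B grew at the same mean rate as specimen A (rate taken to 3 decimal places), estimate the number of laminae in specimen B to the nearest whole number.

Specimen A: adjusted count: 4925 − 17 + 7 = 4915 laminae.
Specimen A: multiplying by 3 years per lamina: 4915 × 3 = 14745 years.
A: Mean rate = 631.8 mm / 14745 years ≈ 0.043 mm/yr.
B spans 674.3 / 0.043 = 15681.40 years; at 3 years per lamina that is 15681.40 / 3 ≈ 5227 laminae.

5227 laminae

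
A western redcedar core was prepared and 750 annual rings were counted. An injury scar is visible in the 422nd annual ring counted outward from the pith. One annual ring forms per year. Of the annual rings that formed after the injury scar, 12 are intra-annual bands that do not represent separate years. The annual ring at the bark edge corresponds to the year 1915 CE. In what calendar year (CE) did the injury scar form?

750 − 422 = 328 annual rings lie beyond the injury scar toward the bark edge.
Removing the 12 false annual rings leaves 328 − 12 = 316 true annual rings beyond the injury scar.
The annual ring at the bark edge is 1915 CE, so the injury scar dates to 1915 − 316 = 1599 CE.

1599 CE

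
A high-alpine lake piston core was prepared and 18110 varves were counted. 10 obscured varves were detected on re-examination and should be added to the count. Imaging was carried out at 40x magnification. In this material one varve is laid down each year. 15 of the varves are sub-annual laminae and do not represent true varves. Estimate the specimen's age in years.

True varve count = 18110 − 15 + 10 = 18105.
One varve per year makes the duration 18105 years.

18105 years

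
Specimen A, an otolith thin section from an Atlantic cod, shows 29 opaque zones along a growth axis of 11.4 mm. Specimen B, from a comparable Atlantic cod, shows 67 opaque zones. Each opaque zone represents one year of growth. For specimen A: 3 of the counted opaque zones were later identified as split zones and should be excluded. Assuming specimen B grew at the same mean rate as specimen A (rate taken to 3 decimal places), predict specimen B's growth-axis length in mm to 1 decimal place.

Specimen A: correcting the raw count gives 29 − 3 = 26 true opaque zones.
A: Extension rate ≈ 11.4 / 26 = 0.438 mm/yr.
B's length ≈ 0.438 × 67 = 29.3 mm.

29.3 mm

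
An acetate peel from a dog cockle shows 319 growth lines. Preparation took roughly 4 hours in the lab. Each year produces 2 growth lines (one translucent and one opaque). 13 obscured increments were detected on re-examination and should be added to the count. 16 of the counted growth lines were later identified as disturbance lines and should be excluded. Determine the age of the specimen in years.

Correcting the raw count gives 319 − 16 + 13 = 316 true growth lines.
Dividing by 2 growth lines per year: 316 / 2 = 158 years.

158 years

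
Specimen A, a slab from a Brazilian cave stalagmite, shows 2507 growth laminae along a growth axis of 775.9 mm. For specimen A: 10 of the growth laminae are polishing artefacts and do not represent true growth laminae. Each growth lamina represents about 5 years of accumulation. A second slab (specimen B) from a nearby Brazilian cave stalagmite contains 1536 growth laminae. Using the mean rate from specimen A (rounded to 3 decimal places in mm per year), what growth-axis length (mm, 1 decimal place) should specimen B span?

476.2 mm

Specimen A: true growth lamina count = 2507 − 10 = 2497.
Specimen A: at 5 years per growth lamina, 2497 × 5 = 12485 years.
A: 775.9 mm over 12485 years gives 775.9 / 12485 ≈ 0.062 mm/yr.
Specimen B: multiplying by 5 years per growth lamina: 1536 × 5 = 7680 years. Length of B = 0.062 × 7680 = 476.2 mm.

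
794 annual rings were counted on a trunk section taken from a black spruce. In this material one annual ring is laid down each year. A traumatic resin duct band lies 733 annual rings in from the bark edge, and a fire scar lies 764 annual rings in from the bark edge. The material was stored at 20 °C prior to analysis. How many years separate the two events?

31 years

Separation: 764 − 733 = 31 annual rings.
At one annual ring per year, 31 years elapsed between them.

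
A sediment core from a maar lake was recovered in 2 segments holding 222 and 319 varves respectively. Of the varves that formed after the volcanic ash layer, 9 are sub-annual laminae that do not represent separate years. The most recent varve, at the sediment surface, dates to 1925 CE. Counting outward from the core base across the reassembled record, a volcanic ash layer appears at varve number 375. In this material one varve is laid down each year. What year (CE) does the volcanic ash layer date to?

Total varves = 222 + 319 = 541.
The volcanic ash layer sits at varve 375 from the core base, so 541 − 375 = 166 varves formed after it.
Removing the 9 false varves leaves 166 − 9 = 157 true varves beyond the volcanic ash layer.
Counting back 157 years from 1925 CE places the volcanic ash layer in 1925 − 157 = 1768 CE.

1768 CE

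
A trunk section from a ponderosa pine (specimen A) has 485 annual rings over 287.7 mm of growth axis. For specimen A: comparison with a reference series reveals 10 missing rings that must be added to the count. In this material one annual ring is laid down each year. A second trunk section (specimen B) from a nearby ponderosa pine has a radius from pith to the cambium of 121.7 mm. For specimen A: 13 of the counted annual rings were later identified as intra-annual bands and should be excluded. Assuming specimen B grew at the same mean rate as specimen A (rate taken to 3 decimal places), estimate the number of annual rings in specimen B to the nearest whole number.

204 annual rings

Specimen A: after corrections the count is 485 − 13 + 10 = 482 annual rings.
A: Extension rate ≈ 287.7 / 482 = 0.597 mm per year.
B spans 121.7 / 0.597 = 203.85 years ≈ 204 annual rings.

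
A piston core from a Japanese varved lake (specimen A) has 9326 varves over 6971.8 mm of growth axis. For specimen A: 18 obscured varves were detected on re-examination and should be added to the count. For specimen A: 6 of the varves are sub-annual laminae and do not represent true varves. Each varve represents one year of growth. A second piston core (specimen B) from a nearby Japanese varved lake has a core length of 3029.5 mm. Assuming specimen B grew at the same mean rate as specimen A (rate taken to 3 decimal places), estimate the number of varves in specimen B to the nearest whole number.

4056 varves

Specimen A: true varve count = 9326 − 6 + 18 = 9338.
A: 6971.8 mm over 9338 years gives 6971.8 / 9338 ≈ 0.747 mm/year.
For B, 3029.5 / 0.747 = 4055.56 years ≈ 4056 varves.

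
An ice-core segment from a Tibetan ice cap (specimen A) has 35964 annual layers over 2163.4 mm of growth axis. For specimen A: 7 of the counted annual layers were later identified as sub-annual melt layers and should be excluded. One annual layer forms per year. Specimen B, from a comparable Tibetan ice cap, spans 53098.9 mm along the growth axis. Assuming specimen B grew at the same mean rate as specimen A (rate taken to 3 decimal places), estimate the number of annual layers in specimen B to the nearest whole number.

884982 annual layers

Specimen A: adjusted count: 35964 − 7 = 35957 annual layers.
A: Extension rate ≈ 2163.4 / 35957 = 0.060 mm per year.
Specimen B: 53098.9 mm / 0.060 mm per year = 884981.67 years ≈ 884982 annual layers.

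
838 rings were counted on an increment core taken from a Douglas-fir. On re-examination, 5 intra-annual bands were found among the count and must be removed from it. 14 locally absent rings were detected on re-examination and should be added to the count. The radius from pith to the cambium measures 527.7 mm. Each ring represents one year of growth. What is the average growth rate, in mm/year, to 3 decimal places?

0.623 mm/year

Adjusted count: 838 − 5 + 14 = 847 rings.
527.7 mm over 847 years gives 527.7 / 847 ≈ 0.623 mm/year.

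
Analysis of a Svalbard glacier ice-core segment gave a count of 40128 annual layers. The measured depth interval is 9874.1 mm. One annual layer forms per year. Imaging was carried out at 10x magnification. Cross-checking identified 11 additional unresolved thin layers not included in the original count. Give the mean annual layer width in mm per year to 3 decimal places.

0.246 mm per year

Correcting the raw count gives 40128 + 11 = 40139 true annual layers.
9874.1 mm over 40139 years gives 9874.1 / 40139 ≈ 0.246 mm per year.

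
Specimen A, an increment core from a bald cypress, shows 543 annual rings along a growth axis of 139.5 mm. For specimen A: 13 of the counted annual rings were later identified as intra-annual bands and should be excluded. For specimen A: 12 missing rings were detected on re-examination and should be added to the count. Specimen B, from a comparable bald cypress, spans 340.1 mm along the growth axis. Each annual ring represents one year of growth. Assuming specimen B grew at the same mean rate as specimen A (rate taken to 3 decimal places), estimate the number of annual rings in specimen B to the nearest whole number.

1323 annual rings

Specimen A: correcting the raw count gives 543 − 13 + 12 = 542 true annual rings.
A: Mean rate = 139.5 mm / 542 years ≈ 0.257 mm per year.
For B, 340.1 / 0.257 = 1323.35 years ≈ 1323 annual rings.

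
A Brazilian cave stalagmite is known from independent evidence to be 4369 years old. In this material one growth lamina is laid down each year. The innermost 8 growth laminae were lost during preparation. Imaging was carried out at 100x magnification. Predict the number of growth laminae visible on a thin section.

4361 growth laminae

Expected growth laminae over 4369 years: 4369.
4369 − 8 missed = 4361 growth laminae expected in the prepared section.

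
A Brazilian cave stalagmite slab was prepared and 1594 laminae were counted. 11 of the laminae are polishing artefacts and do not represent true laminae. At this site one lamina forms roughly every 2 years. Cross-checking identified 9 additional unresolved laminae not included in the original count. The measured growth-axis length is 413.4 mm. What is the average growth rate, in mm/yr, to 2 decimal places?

Adjusted count: 1594 − 11 + 9 = 1592 laminae.
Multiplying by 2 years per lamina: 1592 × 2 = 3184 years.
Mean rate = 413.4 mm / 3184 years ≈ 0.13 mm/yr.

0.13 mm/yr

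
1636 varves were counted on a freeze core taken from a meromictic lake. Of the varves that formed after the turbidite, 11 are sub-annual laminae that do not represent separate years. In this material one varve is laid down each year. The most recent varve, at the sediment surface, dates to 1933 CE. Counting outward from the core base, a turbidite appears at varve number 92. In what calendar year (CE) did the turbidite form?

Between varve 92 and the sediment surface there are 1636 − 92 = 1544 varves.
1544 − 11 false = 1533 true varves after the turbidite.
The varve at the sediment surface is 1933 CE, so the turbidite dates to 1933 − 1533 = 400 CE.

400 CE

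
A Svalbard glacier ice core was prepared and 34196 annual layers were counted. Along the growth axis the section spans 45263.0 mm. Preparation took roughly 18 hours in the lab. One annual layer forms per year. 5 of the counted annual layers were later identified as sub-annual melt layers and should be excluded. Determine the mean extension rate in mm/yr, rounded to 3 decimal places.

1.324 mm/yr

Adjusted count: 34196 − 5 = 34191 annual layers.
45263.0 mm over 34191 years gives 45263.0 / 34191 ≈ 1.324 mm/yr.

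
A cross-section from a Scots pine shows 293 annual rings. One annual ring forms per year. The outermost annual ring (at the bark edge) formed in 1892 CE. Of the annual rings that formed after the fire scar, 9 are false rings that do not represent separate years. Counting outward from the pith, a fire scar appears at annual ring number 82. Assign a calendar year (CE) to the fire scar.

Between annual ring 82 and the bark edge there are 293 − 82 = 211 annual rings.
211 − 9 false = 202 true annual rings after the fire scar.
Counting back 202 years from 1892 CE places the fire scar in 1892 − 202 = 1690 CE.

1690 CE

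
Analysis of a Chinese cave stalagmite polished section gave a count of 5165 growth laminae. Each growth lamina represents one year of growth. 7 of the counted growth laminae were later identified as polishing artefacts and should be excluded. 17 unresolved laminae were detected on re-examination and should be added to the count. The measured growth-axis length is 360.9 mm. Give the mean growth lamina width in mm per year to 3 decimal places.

After corrections the count is 5165 − 7 + 17 = 5175 growth laminae.
360.9 mm over 5175 years gives 360.9 / 5175 ≈ 0.070 mm per year.

0.070 mm per year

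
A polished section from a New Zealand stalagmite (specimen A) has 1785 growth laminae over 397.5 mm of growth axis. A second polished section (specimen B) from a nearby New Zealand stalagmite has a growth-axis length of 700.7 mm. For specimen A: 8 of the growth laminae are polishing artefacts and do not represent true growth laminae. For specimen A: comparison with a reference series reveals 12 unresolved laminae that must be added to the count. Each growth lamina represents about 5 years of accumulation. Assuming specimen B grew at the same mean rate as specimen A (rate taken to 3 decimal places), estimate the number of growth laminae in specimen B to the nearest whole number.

3185 growth laminae

Specimen A: after corrections the count is 1785 − 8 + 12 = 1789 growth laminae.
Specimen A: 1789 growth laminae at 5 years each span 1789 × 5 = 8945 years.
A: 397.5 mm over 8945 years gives 397.5 / 8945 ≈ 0.044 mm/yr.
B spans 700.7 / 0.044 = 15925.00 years; at 5 years per growth lamina that is 15925.00 / 5 ≈ 3185 growth laminae.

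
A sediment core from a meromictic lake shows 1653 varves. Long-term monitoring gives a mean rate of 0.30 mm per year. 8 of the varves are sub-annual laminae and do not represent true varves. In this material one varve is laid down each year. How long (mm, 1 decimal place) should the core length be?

After corrections the count is 1653 − 8 = 1645 varves.
Length ≈ 0.30 × 1645 = 493.5 mm.

493.5 mm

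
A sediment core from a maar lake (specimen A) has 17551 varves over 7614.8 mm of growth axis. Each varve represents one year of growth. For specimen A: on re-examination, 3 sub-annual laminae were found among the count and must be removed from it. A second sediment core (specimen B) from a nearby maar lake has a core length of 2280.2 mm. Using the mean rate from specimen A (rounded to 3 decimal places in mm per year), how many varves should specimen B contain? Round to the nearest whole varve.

Specimen A: correcting the raw count gives 17551 − 3 = 17548 true varves.
A: 7614.8 mm over 17548 years gives 7614.8 / 17548 ≈ 0.434 mm per year.
B spans 2280.2 / 0.434 = 5253.92 years ≈ 5254 varves.

5254 varves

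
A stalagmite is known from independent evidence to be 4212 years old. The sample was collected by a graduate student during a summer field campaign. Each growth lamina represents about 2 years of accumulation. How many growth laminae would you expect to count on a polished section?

2106 growth laminae

Expected growth laminae: 4212 / 2 = 2106.
So 2106 growth laminae should be present.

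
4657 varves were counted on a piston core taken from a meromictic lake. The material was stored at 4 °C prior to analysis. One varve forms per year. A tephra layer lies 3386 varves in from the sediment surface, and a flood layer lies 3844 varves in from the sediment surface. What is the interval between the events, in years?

3844 − 3386 = 458 varves lie between the two events.
One varve per year makes the interval 458 years.

458 yr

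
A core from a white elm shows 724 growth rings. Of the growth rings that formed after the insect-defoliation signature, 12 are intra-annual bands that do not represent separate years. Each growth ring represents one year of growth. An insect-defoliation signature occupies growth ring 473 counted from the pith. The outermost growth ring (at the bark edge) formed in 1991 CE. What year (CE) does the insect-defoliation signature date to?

Between growth ring 473 and the bark edge there are 724 − 473 = 251 growth rings.
Removing the 12 false growth rings leaves 251 − 12 = 239 true growth rings beyond the insect-defoliation signature.
Counting back 239 years from 1991 CE places the insect-defoliation signature in 1991 − 239 = 1752 CE.

1752 CE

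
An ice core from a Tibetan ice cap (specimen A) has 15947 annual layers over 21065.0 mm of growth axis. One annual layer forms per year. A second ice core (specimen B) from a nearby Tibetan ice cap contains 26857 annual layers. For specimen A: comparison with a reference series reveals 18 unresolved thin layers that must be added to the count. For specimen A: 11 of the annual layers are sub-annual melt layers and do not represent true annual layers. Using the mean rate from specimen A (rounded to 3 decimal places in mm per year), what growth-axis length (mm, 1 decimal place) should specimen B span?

Specimen A: correcting the raw count gives 15947 − 11 + 18 = 15954 true annual layers.
A: 21065.0 mm over 15954 years gives 21065.0 / 15954 ≈ 1.320 mm/year.
Length of B = 1.320 × 26857 = 35451.2 mm.

35451.2 mm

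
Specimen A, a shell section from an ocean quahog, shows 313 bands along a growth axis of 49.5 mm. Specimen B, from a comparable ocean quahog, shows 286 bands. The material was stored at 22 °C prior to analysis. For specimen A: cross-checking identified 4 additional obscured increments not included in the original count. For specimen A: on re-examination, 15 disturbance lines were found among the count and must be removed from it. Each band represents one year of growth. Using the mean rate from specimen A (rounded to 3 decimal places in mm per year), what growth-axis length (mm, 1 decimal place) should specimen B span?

46.9 mm

Specimen A: after corrections the count is 313 − 15 + 4 = 302 bands.
A: Mean rate = 49.5 mm / 302 years ≈ 0.164 mm per year.
Length of B = 0.164 × 286 = 46.9 mm.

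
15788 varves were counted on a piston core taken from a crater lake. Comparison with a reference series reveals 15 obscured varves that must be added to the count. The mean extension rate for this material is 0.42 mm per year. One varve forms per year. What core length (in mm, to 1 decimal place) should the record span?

6637.3 mm

True varve count = 15788 + 15 = 15803.
Predicted length = 0.42 mm/year × 15803 years = 6637.3 mm.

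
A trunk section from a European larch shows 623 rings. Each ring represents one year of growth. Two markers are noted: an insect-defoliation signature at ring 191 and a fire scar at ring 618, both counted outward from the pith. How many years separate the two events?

427 years

618 − 191 = 427 rings lie between the two events.
At one ring per year, 427 years elapsed between them.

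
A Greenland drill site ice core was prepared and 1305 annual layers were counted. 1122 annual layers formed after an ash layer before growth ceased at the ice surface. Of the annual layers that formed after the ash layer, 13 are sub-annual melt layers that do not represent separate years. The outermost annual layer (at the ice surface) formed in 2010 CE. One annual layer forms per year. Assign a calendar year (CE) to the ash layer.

1122 annual layers formed after the ash layer.
Excluding 13 false annual layers: 1122 − 13 = 1109.
Counting back 1109 years from 2010 CE places the ash layer in 2010 − 1109 = 901 CE.

901 CE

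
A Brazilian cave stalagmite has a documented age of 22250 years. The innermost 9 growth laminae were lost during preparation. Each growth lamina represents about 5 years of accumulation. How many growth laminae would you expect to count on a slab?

At 5 years per growth lamina, 22250 / 5 = 4450 growth laminae are expected.
Subtracting the 9 growth laminae not captured gives 4450 − 9 = 4441 growth laminae in the record.

4441 growth laminae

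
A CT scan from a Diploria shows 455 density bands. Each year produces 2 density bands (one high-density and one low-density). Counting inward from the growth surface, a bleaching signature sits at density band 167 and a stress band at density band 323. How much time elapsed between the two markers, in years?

78 yr

Separation: 323 − 167 = 156 density bands.
Dividing by 2 density bands per year: 156 / 2 = 78 years.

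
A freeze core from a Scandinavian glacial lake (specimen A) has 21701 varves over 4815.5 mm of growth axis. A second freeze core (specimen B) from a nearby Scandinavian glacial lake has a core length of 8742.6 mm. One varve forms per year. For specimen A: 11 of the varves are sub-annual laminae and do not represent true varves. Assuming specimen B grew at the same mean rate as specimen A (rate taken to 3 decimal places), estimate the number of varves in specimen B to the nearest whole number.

Specimen A: correcting the raw count gives 21701 − 11 = 21690 true varves.
A: Extension rate ≈ 4815.5 / 21690 = 0.222 mm per year.
For B, 8742.6 / 0.222 = 39381.08 years ≈ 39381 varves.

39381 varves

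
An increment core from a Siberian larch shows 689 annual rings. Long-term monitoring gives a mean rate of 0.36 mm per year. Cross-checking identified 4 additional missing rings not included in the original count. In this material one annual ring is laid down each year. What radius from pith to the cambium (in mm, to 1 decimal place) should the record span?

249.5 mm

Correcting the raw count gives 689 + 4 = 693 true annual rings.
Predicted length = 0.36 mm/year × 693 years = 249.5 mm.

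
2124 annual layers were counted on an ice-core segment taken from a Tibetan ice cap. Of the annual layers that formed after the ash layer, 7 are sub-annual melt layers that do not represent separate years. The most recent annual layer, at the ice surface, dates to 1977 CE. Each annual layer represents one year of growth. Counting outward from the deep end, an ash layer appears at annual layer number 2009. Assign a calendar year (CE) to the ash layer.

The ash layer sits at annual layer 2009 from the deep end, so 2124 − 2009 = 115 annual layers formed after it.
Removing the 7 false annual layers leaves 115 − 7 = 108 true annual layers beyond the ash layer.
The annual layer at the ice surface is 1977 CE, so the ash layer dates to 1977 − 108 = 1869 CE.

1869 CE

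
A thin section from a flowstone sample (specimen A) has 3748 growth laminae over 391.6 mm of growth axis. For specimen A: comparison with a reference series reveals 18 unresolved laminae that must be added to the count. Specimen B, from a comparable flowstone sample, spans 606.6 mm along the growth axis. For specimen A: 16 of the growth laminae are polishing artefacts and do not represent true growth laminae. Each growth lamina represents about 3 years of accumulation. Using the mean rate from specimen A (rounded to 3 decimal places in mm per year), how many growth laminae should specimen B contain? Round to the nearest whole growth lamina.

Specimen A: true growth lamina count = 3748 − 16 + 18 = 3750.
Specimen A: at 3 years per growth lamina, 3750 × 3 = 11250 years.
A: 391.6 mm over 11250 years gives 391.6 / 11250 ≈ 0.035 mm per year.
For B, 606.6 / 0.035 = 17331.43 years; at 3 years per growth lamina that is 17331.43 / 3 ≈ 5777 growth laminae.

5777 growth laminae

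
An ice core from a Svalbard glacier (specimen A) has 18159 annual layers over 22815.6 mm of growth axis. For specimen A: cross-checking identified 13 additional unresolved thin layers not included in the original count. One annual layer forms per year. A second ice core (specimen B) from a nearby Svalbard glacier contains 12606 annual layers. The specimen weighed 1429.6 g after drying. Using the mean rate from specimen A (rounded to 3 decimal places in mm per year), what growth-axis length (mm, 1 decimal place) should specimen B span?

15833.1 mm

Specimen A: after corrections the count is 18159 + 13 = 18172 annual layers.
A: 22815.6 mm over 18172 years gives 22815.6 / 18172 ≈ 1.256 mm/year.
B's length ≈ 1.256 × 12606 = 15833.1 mm.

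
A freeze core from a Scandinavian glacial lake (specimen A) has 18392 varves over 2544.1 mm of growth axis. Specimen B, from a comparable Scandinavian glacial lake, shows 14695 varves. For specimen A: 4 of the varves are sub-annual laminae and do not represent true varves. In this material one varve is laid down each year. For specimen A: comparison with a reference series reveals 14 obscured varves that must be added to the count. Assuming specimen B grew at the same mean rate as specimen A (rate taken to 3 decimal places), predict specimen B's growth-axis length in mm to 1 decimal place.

Specimen A: after corrections the count is 18392 − 4 + 14 = 18402 varves.
A: Extension rate ≈ 2544.1 / 18402 = 0.138 mm/yr.
Length of B = 0.138 × 14695 = 2027.9 mm.

2027.9 mm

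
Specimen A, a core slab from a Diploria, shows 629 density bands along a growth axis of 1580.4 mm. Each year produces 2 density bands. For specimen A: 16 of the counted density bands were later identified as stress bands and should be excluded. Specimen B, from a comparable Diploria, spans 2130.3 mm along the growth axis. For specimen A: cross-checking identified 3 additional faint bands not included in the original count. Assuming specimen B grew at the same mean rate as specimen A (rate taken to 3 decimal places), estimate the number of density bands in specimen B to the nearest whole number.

830 density bands

Specimen A: after corrections the count is 629 − 16 + 3 = 616 density bands.
Specimen A: 616 density bands at 2 per year is 616 / 2 = 308 years.
A: Extension rate ≈ 1580.4 / 308 = 5.131 mm/yr.
Specimen B: 2130.3 mm / 5.131 mm per year = 415.18 years; at 2 density bands per year that is 415.18 × 2 ≈ 830 density bands.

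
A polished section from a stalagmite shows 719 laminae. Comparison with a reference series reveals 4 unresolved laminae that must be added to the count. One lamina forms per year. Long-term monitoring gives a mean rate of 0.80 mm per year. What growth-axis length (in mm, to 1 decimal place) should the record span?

578.4 mm

Correcting the raw count gives 719 + 4 = 723 true laminae.
723 years at 0.80 mm/year gives 0.80 × 723 = 578.4 mm.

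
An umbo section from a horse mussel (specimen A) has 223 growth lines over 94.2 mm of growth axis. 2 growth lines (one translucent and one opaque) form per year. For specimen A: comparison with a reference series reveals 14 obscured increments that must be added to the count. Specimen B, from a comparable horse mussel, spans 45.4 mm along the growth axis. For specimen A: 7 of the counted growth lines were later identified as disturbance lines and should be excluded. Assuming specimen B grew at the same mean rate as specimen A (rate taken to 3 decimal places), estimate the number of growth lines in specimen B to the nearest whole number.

Specimen A: adjusted count: 223 − 7 + 14 = 230 growth lines.
Specimen A: 230 growth lines at 2 per year is 230 / 2 = 115 years.
A: Mean rate = 94.2 mm / 115 years ≈ 0.819 mm per year.
For B, 45.4 / 0.819 = 55.43 years; at 2 growth lines per year that is 55.43 × 2 ≈ 111 growth lines.

111 growth lines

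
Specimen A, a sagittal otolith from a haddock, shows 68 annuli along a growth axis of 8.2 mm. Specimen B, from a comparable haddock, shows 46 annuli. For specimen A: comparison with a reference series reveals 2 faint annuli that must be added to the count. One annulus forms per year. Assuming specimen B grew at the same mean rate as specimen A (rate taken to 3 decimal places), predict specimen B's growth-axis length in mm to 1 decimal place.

5.4 mm

Specimen A: after corrections the count is 68 + 2 = 70 annuli.
A: Mean rate = 8.2 mm / 70 years ≈ 0.117 mm/yr.
Length of B = 0.117 × 46 = 5.4 mm.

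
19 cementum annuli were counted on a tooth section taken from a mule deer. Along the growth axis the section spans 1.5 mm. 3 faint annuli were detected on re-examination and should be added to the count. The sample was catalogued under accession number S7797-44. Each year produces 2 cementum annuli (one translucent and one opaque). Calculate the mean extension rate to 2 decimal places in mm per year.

0.14 mm per year

Adjusted count: 19 + 3 = 22 cementum annuli.
Dividing by 2 cementum annuli per year: 22 / 2 = 11 years.
Extension rate ≈ 1.5 / 11 = 0.14 mm per year.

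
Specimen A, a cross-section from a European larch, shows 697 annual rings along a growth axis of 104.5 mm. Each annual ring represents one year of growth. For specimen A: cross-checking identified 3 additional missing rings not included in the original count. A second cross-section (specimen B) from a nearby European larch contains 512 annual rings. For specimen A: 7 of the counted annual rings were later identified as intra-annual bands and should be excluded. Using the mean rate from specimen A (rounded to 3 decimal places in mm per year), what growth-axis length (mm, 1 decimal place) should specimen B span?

Specimen A: adjusted count: 697 − 7 + 3 = 693 annual rings.
A: Extension rate ≈ 104.5 / 693 = 0.151 mm/year.
For B, 0.151 mm/year × 512 years = 77.3 mm.

77.3 mm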